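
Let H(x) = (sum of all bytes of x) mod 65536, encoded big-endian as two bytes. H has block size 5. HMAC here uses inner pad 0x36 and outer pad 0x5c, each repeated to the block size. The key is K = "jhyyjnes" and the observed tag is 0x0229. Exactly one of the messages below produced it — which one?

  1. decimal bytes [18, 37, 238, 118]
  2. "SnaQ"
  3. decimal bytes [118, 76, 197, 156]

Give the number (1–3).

2

Key "jhyyjnes" = 6a 68 79 79 6a 6e 65 73 is 8 bytes > B = 5, so hash it first: H(key) = 03 74, then zero-pad to 5 bytes: K' = 03 74 00 00 00.
K' ⊕ ipad = 35 42 36 36 36; K' ⊕ opad = 5f 28 5c 5c 5c.
m1: inner = H(35 42 36 36 36 12 25 ee 76) = 02 b4; tag = H(5f 28 5c 5c 5c 02 b4) = 0251
m2: inner = H(35 42 36 36 36 53 6e 61 51) = 02 8c; tag = H(5f 28 5c 5c 5c 02 8c) = 0229 ← matches
m3: inner = H(35 42 36 36 36 76 4c c5 9c) = 03 3c; tag = H(5f 28 5c 5c 5c 03 3c) = 01da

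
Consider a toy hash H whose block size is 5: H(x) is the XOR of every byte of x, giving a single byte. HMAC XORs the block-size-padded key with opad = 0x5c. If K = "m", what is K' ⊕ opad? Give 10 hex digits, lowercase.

315c5c5c5c

Key "m" = 6d is 1 byte ≤ B = 5; zero-pad to 5 bytes: K' = 6d 00 00 00 00.
XOR each byte with 0x5c: 6d⊕5c=31, 00⊕5c=5c, 00⊕5c=5c, 00⊕5c=5c, 00⊕5c=5c.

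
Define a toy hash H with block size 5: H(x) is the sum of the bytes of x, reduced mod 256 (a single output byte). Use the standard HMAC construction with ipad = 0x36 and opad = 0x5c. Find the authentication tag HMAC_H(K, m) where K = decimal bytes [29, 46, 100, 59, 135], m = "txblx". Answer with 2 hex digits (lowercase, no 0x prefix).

Key decimal bytes [29, 46, 100, 59, 135] = 1d 2e 64 3b 87 is exactly B = 5 bytes: K' = 1d 2e 64 3b 87.
K' ⊕ ipad = 2b 18 52 0d b1.  K' ⊕ opad = 41 72 38 67 db.
Inner input = (K'⊕ipad) ∥ m = 2b 18 52 0d b1 ∥ 74 78 62 6c 78.
Inner hash: sum = 43+24+82+13+177+116+120+98+108+120 = 901; mod 256 = 133 → 85.
Outer input = (K'⊕opad) ∥ inner = 41 72 38 67 db ∥ 85.
Outer hash (tag): sum = 65+114+56+103+219+133 = 690; mod 256 = 178 → b2.

b2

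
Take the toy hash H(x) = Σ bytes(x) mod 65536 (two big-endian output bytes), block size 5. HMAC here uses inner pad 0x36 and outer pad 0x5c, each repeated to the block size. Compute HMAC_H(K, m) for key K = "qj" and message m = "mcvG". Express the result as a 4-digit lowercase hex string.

Key "qj" = 71 6a is 2 bytes ≤ B = 5; zero-pad to 5 bytes: K' = 71 6a 00 00 00.
K' ⊕ ipad = 47 5c 36 36 36.  K' ⊕ opad = 2d 36 5c 5c 5c.
Inner input = (K'⊕ipad) ∥ m = 47 5c 36 36 36 ∥ 6d 63 76 47.
Inner hash: sum = 71+92+54+54+54+109+99+118+71 = 722 → 02 d2.
Outer input = (K'⊕opad) ∥ inner = 2d 36 5c 5c 5c ∥ 02 d2.
Outer hash (tag): sum = 45+54+92+92+92+2+210 = 587 → 02 4b.

024b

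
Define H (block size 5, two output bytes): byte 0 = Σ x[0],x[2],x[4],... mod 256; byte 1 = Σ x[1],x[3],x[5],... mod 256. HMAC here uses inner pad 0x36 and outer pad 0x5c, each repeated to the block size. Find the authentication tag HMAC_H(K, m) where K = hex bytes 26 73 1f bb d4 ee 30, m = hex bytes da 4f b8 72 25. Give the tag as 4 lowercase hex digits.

e448

Key hex bytes 26 73 1f bb d4 ee 30 is 7 bytes > B = 5, so hash it first: H(key) = 49 1c, then zero-pad to 5 bytes: K' = 49 1c 00 00 00.
K' ⊕ ipad = 7f 2a 36 36 36.  K' ⊕ opad = 15 40 5c 5c 5c.
Inner input = (K'⊕ipad) ∥ m = 7f 2a 36 36 36 ∥ da 4f b8 72 25.
Inner hash: even-index sum = 428 mod 256 = 172; odd-index sum = 535 mod 256 = 23 → ac 17.
Outer input = (K'⊕opad) ∥ inner = 15 40 5c 5c 5c ∥ ac 17.
Outer hash (tag): even-index sum = 228 mod 256 = 228; odd-index sum = 328 mod 256 = 72 → e4 48.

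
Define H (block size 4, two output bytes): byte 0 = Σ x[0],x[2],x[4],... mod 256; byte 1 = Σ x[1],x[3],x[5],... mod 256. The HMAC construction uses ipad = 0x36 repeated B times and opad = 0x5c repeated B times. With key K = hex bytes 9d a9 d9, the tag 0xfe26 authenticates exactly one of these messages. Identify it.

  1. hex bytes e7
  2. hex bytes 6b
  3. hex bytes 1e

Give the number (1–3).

3

Key hex bytes 9d a9 d9 is 3 bytes ≤ B = 4; zero-pad to 4 bytes: K' = 9d a9 d9 00.
K' ⊕ ipad = ab 9f ef 36; K' ⊕ opad = c1 f5 85 5c.
m1: inner = H(ab 9f ef 36 e7) = 81 d5; tag = H(c1 f5 85 5c 81 d5) = c726
m2: inner = H(ab 9f ef 36 6b) = 05 d5; tag = H(c1 f5 85 5c 05 d5) = 4b26
m3: inner = H(ab 9f ef 36 1e) = b8 d5; tag = H(c1 f5 85 5c b8 d5) = fe26 ← matches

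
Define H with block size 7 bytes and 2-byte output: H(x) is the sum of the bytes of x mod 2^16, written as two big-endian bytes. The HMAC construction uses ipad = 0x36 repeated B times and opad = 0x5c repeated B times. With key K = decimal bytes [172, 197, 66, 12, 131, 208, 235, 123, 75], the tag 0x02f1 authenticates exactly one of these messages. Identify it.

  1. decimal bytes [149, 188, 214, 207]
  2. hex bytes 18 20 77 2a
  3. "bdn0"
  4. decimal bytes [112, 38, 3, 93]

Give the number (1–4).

Key decimal bytes [172, 197, 66, 12, 131, 208, 235, 123, 75] = ac c5 42 0c 83 d0 eb 7b 4b is 9 bytes > B = 7, so hash it first: H(key) = 04 c3, then zero-pad to 7 bytes: K' = 04 c3 00 00 00 00 00.
K' ⊕ ipad = 32 f5 36 36 36 36 36; K' ⊕ opad = 58 9f 5c 5c 5c 5c 5c.
m1: inner = H(32 f5 36 36 36 36 36 95 bc d6 cf) = 05 2b; tag = H(58 9f 5c 5c 5c 5c 5c 05 2b) = 02f3
m2: inner = H(32 f5 36 36 36 36 36 18 20 77 2a) = 03 0e; tag = H(58 9f 5c 5c 5c 5c 5c 03 0e) = 02d4
m3: inner = H(32 f5 36 36 36 36 36 62 64 6e 30) = 03 99; tag = H(58 9f 5c 5c 5c 5c 5c 03 99) = 035f
m4: inner = H(32 f5 36 36 36 36 36 70 26 03 5d) = 03 2b; tag = H(58 9f 5c 5c 5c 5c 5c 03 2b) = 02f1 ← matches

4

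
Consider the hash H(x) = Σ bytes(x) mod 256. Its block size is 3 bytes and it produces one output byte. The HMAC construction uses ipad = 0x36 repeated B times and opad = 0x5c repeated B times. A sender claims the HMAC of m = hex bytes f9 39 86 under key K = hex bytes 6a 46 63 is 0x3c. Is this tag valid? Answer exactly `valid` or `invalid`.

invalid

Key hex bytes 6a 46 63 is exactly B = 3 bytes: K' = 6a 46 63.
K' ⊕ ipad = 5c 70 55; K' ⊕ opad = 36 1a 3f.
Inner hash: sum = 92+112+85+249+57+134 = 729; mod 256 = 217 → d9.
Outer hash (recomputed tag): sum = 54+26+63+217 = 360; mod 256 = 104 → 68.
Recomputed tag = 68; claimed = 3c → mismatch.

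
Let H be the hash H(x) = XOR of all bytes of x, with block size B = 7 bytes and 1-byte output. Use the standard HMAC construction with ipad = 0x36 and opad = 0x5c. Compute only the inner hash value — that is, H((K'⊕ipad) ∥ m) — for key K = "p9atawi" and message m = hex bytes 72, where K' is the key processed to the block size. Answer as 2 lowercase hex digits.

67

Key "p9atawi" = 70 39 61 74 61 77 69 is exactly B = 7 bytes: K' = 70 39 61 74 61 77 69.
K' ⊕ ipad = 46 0f 57 42 57 41 5f.
Inner input = 46 0f 57 42 57 41 5f ∥ 72.
Inner hash: XOR 46⊕0f⊕57⊕42⊕57⊕41⊕5f⊕72 = 67.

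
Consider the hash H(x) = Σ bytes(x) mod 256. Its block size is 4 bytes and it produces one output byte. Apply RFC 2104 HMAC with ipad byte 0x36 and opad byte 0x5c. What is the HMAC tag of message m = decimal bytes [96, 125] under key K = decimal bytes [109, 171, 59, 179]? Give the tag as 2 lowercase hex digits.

e5

Key decimal bytes [109, 171, 59, 179] = 6d ab 3b b3 is exactly B = 4 bytes: K' = 6d ab 3b b3.
K' ⊕ ipad = 5b 9d 0d 85.  K' ⊕ opad = 31 f7 67 ef.
Inner input = (K'⊕ipad) ∥ m = 5b 9d 0d 85 ∥ 60 7d.
Inner hash: sum = 91+157+13+133+96+125 = 615; mod 256 = 103 → 67.
Outer input = (K'⊕opad) ∥ inner = 31 f7 67 ef ∥ 67.
Outer hash (tag): sum = 49+247+103+239+103 = 741; mod 256 = 229 → e5.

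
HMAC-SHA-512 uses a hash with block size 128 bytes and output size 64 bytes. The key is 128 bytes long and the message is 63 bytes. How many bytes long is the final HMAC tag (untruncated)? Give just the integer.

The tag is one SHA-512 digest: 64 bytes.

64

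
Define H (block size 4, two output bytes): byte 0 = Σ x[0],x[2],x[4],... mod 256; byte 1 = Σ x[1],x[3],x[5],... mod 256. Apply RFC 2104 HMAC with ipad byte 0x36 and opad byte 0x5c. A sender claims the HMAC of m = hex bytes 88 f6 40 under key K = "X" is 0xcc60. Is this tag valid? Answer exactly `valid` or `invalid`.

invalid

Key "X" = 58 is 1 byte ≤ B = 4; zero-pad to 4 bytes: K' = 58 00 00 00.
K' ⊕ ipad = 6e 36 36 36; K' ⊕ opad = 04 5c 5c 5c.
Inner hash: even-index sum = 364 mod 256 = 108; odd-index sum = 354 mod 256 = 98 → 6c 62.
Outer hash (recomputed tag): even-index sum = 204 mod 256 = 204; odd-index sum = 282 mod 256 = 26 → cc 1a.
Recomputed tag = cc1a; claimed = cc60 → mismatch.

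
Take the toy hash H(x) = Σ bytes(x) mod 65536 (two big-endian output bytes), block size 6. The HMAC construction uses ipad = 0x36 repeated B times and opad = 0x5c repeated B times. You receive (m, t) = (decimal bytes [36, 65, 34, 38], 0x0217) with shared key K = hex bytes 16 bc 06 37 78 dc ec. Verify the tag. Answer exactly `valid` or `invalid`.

valid

Key hex bytes 16 bc 06 37 78 dc ec is 7 bytes > B = 6, so hash it first: H(key) = 03 4f, then zero-pad to 6 bytes: K' = 03 4f 00 00 00 00.
K' ⊕ ipad = 35 79 36 36 36 36; K' ⊕ opad = 5f 13 5c 5c 5c 5c.
Inner hash: sum = 53+121+54+54+54+54+36+65+34+38 = 563 → 02 33.
Outer hash (recomputed tag): sum = 95+19+92+92+92+92+2+51 = 535 → 02 17.
Recomputed tag = 0217; claimed = 0217 → match.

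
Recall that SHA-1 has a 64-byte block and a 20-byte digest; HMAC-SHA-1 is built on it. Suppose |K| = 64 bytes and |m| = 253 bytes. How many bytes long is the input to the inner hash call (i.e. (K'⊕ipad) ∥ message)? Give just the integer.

Key is 64 ≤ 64 bytes, zero-padded: |K'| = 64.
Inner input = (K'⊕ipad) ∥ m → 64 + 253 = 317 bytes.

317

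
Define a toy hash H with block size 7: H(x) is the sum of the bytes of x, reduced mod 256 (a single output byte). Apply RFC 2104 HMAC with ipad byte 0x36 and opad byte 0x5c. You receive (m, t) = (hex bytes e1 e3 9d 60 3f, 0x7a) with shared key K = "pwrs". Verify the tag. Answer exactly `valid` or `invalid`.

Key "pwrs" = 70 77 72 73 is 4 bytes ≤ B = 7; zero-pad to 7 bytes: K' = 70 77 72 73 00 00 00.
K' ⊕ ipad = 46 41 44 45 36 36 36; K' ⊕ opad = 2c 2b 2e 2f 5c 5c 5c.
Inner hash: sum = 70+65+68+69+54+54+54+225+227+157+96+63 = 1202; mod 256 = 178 → b2.
Outer hash (recomputed tag): sum = 44+43+46+47+92+92+92+178 = 634; mod 256 = 122 → 7a.
Recomputed tag = 7a; claimed = 7a → match.

valid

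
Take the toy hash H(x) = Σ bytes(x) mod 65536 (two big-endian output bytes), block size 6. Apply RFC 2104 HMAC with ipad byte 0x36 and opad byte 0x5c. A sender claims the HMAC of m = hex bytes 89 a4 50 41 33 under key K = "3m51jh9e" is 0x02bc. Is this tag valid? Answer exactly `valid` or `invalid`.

Key "3m51jh9e" = 33 6d 35 31 6a 68 39 65 is 8 bytes > B = 6, so hash it first: H(key) = 02 76, then zero-pad to 6 bytes: K' = 02 76 00 00 00 00.
K' ⊕ ipad = 34 40 36 36 36 36; K' ⊕ opad = 5e 2a 5c 5c 5c 5c.
Inner hash: sum = 52+64+54+54+54+54+137+164+80+65+51 = 829 → 03 3d.
Outer hash (recomputed tag): sum = 94+42+92+92+92+92+3+61 = 568 → 02 38.
Recomputed tag = 0238; claimed = 02bc → mismatch.

invalid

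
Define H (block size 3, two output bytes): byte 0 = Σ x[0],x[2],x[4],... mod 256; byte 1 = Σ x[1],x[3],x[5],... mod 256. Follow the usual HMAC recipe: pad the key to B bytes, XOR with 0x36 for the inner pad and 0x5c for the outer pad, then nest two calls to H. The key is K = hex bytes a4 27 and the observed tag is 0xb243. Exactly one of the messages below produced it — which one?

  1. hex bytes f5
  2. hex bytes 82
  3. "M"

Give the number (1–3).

3

Key hex bytes a4 27 is 2 bytes ≤ B = 3; zero-pad to 3 bytes: K' = a4 27 00.
K' ⊕ ipad = 92 11 36; K' ⊕ opad = f8 7b 5c.
m1: inner = H(92 11 36 f5) = c8 06; tag = H(f8 7b 5c c8 06) = 5a43
m2: inner = H(92 11 36 82) = c8 93; tag = H(f8 7b 5c c8 93) = e743
m3: inner = H(92 11 36 4d) = c8 5e; tag = H(f8 7b 5c c8 5e) = b243 ← matches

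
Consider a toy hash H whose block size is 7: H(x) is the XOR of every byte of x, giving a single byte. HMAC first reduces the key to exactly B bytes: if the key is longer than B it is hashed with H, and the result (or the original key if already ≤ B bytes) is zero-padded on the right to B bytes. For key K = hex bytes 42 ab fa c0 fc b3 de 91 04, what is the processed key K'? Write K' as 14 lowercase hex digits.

d7000000000000

|K| = 9 > B = 7, so first hash the key.
H(K): XOR 42⊕ab⊕fa⊕c0⊕fc⊕b3⊕de⊕91⊕04 = d7.
Zero-pad H(K) = d7 to 7 bytes: K' = d7 00 00 00 00 00 00.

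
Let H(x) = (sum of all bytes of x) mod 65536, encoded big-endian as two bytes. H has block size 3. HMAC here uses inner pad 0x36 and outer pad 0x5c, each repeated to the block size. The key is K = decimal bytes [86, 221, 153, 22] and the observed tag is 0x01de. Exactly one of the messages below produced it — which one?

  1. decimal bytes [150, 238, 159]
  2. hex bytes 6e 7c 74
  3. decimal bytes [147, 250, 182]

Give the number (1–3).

Key decimal bytes [86, 221, 153, 22] = 56 dd 99 16 is 4 bytes > B = 3, so hash it first: H(key) = 01 e2, then zero-pad to 3 bytes: K' = 01 e2 00.
K' ⊕ ipad = 37 d4 36; K' ⊕ opad = 5d be 5c.
m1: inner = H(37 d4 36 96 ee 9f) = 03 64; tag = H(5d be 5c 03 64) = 01de ← matches
m2: inner = H(37 d4 36 6e 7c 74) = 02 9f; tag = H(5d be 5c 02 9f) = 0218
m3: inner = H(37 d4 36 93 fa b6) = 03 84; tag = H(5d be 5c 03 84) = 01fe

1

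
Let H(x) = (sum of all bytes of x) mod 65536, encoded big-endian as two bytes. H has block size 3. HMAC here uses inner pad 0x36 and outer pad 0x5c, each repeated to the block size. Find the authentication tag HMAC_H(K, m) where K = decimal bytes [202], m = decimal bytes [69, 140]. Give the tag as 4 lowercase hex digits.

Key decimal bytes [202] = ca is 1 byte ≤ B = 3; zero-pad to 3 bytes: K' = ca 00 00.
K' ⊕ ipad = fc 36 36.  K' ⊕ opad = 96 5c 5c.
Inner input = (K'⊕ipad) ∥ m = fc 36 36 ∥ 45 8c.
Inner hash: sum = 252+54+54+69+140 = 569 → 02 39.
Outer input = (K'⊕opad) ∥ inner = 96 5c 5c ∥ 02 39.
Outer hash (tag): sum = 150+92+92+2+57 = 393 → 01 89.

0189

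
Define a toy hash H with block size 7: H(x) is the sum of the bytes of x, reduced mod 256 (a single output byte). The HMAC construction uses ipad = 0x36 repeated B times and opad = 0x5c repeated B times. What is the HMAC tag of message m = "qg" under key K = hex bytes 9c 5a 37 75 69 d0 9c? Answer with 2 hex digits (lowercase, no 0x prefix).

fc

Key hex bytes 9c 5a 37 75 69 d0 9c is exactly B = 7 bytes: K' = 9c 5a 37 75 69 d0 9c.
K' ⊕ ipad = aa 6c 01 43 5f e6 aa.  K' ⊕ opad = c0 06 6b 29 35 8c c0.
Inner input = (K'⊕ipad) ∥ m = aa 6c 01 43 5f e6 aa ∥ 71 67.
Inner hash: sum = 170+108+1+67+95+230+170+113+103 = 1057; mod 256 = 33 → 21.
Outer input = (K'⊕opad) ∥ inner = c0 06 6b 29 35 8c c0 ∥ 21.
Outer hash (tag): sum = 192+6+107+41+53+140+192+33 = 764; mod 256 = 252 → fc.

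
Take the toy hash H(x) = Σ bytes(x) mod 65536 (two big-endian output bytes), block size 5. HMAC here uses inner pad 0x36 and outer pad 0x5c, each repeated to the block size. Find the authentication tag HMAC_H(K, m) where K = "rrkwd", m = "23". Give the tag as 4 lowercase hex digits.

01d4

Key "rrkwd" = 72 72 6b 77 64 is exactly B = 5 bytes: K' = 72 72 6b 77 64.
K' ⊕ ipad = 44 44 5d 41 52.  K' ⊕ opad = 2e 2e 37 2b 38.
Inner input = (K'⊕ipad) ∥ m = 44 44 5d 41 52 ∥ 32 33.
Inner hash: sum = 68+68+93+65+82+50+51 = 477 → 01 dd.
Outer input = (K'⊕opad) ∥ inner = 2e 2e 37 2b 38 ∥ 01 dd.
Outer hash (tag): sum = 46+46+55+43+56+1+221 = 468 → 01 d4.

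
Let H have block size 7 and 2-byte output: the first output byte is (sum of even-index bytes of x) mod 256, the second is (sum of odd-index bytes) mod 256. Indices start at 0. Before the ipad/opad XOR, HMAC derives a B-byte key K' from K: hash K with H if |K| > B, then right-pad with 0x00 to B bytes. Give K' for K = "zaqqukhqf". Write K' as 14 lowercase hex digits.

2eae0000000000

|K| = 9 > B = 7, so first hash the key.
H(K): even-index sum = 558 mod 256 = 46; odd-index sum = 430 mod 256 = 174 → 2e ae.
Zero-pad H(K) = 2e ae to 7 bytes: K' = 2e ae 00 00 00 00 00.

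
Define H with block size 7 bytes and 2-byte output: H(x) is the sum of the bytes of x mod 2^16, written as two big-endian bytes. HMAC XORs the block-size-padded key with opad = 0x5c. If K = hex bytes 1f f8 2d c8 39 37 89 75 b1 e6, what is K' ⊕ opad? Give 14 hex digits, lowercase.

Key hex bytes 1f f8 2d c8 39 37 89 75 b1 e6 is 10 bytes > B = 7, so hash it first: H(key) = 05 11, then zero-pad to 7 bytes: K' = 05 11 00 00 00 00 00.
XOR each byte with 0x5c: 05⊕5c=59, 11⊕5c=4d, 00⊕5c=5c, 00⊕5c=5c, 00⊕5c=5c, 00⊕5c=5c, 00⊕5c=5c.

594d5c5c5c5c5c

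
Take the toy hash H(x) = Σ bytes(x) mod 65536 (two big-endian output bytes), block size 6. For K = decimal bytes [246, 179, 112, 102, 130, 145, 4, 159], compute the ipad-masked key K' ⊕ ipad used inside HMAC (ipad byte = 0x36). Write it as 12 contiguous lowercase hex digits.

320336363636

Key decimal bytes [246, 179, 112, 102, 130, 145, 4, 159] = f6 b3 70 66 82 91 04 9f is 8 bytes > B = 6, so hash it first: H(key) = 04 35, then zero-pad to 6 bytes: K' = 04 35 00 00 00 00.
XOR each byte with 0x36: 04⊕36=32, 35⊕36=03, 00⊕36=36, 00⊕36=36, 00⊕36=36, 00⊕36=36.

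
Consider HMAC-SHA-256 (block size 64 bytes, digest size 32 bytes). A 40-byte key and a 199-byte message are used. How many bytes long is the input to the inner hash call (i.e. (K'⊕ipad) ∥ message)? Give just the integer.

263

Key is 40 ≤ 64 bytes, zero-padded: |K'| = 64.
Inner input = (K'⊕ipad) ∥ m → 64 + 199 = 263 bytes.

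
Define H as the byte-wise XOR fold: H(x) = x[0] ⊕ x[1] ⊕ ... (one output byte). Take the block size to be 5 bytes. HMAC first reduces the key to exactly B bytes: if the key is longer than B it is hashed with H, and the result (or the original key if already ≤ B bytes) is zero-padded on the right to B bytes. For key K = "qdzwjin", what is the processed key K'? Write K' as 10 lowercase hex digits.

|K| = 7 > B = 5, so first hash the key.
H(K): XOR 71⊕64⊕7a⊕77⊕6a⊕69⊕6e = 75.
Zero-pad H(K) = 75 to 5 bytes: K' = 75 00 00 00 00.

7500000000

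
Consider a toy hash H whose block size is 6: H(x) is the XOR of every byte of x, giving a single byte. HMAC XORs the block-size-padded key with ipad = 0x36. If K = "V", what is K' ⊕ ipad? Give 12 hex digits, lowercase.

Key "V" = 56 is 1 byte ≤ B = 6; zero-pad to 6 bytes: K' = 56 00 00 00 00 00.
XOR each byte with 0x36: 56⊕36=60, 00⊕36=36, 00⊕36=36, 00⊕36=36, 00⊕36=36, 00⊕36=36.

603636363636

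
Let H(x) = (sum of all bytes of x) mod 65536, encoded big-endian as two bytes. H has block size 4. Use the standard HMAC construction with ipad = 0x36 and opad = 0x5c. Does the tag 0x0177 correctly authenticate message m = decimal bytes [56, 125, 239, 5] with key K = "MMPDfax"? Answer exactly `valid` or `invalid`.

Key "MMPDfax" = 4d 4d 50 44 66 61 78 is 7 bytes > B = 4, so hash it first: H(key) = 02 6d, then zero-pad to 4 bytes: K' = 02 6d 00 00.
K' ⊕ ipad = 34 5b 36 36; K' ⊕ opad = 5e 31 5c 5c.
Inner hash: sum = 52+91+54+54+56+125+239+5 = 676 → 02 a4.
Outer hash (recomputed tag): sum = 94+49+92+92+2+164 = 493 → 01 ed.
Recomputed tag = 01ed; claimed = 0177 → mismatch.

invalid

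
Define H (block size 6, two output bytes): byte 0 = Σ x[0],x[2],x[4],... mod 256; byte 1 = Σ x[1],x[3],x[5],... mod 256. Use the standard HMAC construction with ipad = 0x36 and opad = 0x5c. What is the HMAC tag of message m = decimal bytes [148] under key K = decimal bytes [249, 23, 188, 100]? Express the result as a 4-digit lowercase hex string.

Key decimal bytes [249, 23, 188, 100] = f9 17 bc 64 is 4 bytes ≤ B = 6; zero-pad to 6 bytes: K' = f9 17 bc 64 00 00.
K' ⊕ ipad = cf 21 8a 52 36 36.  K' ⊕ opad = a5 4b e0 38 5c 5c.
Inner input = (K'⊕ipad) ∥ m = cf 21 8a 52 36 36 ∥ 94.
Inner hash: even-index sum = 547 mod 256 = 35; odd-index sum = 169 mod 256 = 169 → 23 a9.
Outer input = (K'⊕opad) ∥ inner = a5 4b e0 38 5c 5c ∥ 23 a9.
Outer hash (tag): even-index sum = 516 mod 256 = 4; odd-index sum = 392 mod 256 = 136 → 04 88.

0488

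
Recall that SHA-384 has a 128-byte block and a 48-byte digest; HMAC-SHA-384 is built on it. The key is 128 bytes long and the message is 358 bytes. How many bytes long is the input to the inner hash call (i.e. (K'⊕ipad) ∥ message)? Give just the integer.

Key is 128 ≤ 128 bytes, zero-padded: |K'| = 128.
Inner input = (K'⊕ipad) ∥ m → 128 + 358 = 486 bytes.

486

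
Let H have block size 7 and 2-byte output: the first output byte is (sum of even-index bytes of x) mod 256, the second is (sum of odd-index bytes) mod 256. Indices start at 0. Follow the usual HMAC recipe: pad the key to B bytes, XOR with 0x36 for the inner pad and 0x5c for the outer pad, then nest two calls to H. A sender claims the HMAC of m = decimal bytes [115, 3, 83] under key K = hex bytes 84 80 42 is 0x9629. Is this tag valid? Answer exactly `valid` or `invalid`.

Key hex bytes 84 80 42 is 3 bytes ≤ B = 7; zero-pad to 7 bytes: K' = 84 80 42 00 00 00 00.
K' ⊕ ipad = b2 b6 74 36 36 36 36; K' ⊕ opad = d8 dc 1e 5c 5c 5c 5c.
Inner hash: even-index sum = 405 mod 256 = 149; odd-index sum = 488 mod 256 = 232 → 95 e8.
Outer hash (recomputed tag): even-index sum = 662 mod 256 = 150; odd-index sum = 553 mod 256 = 41 → 96 29.
Recomputed tag = 9629; claimed = 9629 → match.

valid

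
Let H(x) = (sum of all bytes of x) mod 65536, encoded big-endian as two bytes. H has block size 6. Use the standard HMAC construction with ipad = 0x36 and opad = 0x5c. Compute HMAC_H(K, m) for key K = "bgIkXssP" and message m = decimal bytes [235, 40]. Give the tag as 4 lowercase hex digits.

0285

Key "bgIkXssP" = 62 67 49 6b 58 73 73 50 is 8 bytes > B = 6, so hash it first: H(key) = 03 0b, then zero-pad to 6 bytes: K' = 03 0b 00 00 00 00.
K' ⊕ ipad = 35 3d 36 36 36 36.  K' ⊕ opad = 5f 57 5c 5c 5c 5c.
Inner input = (K'⊕ipad) ∥ m = 35 3d 36 36 36 36 ∥ eb 28.
Inner hash: sum = 53+61+54+54+54+54+235+40 = 605 → 02 5d.
Outer input = (K'⊕opad) ∥ inner = 5f 57 5c 5c 5c 5c ∥ 02 5d.
Outer hash (tag): sum = 95+87+92+92+92+92+2+93 = 645 → 02 85.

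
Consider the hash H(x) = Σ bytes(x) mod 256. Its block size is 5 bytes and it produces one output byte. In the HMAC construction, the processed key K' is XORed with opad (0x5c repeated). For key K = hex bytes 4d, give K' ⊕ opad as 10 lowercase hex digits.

115c5c5c5c

Key hex bytes 4d is 1 byte ≤ B = 5; zero-pad to 5 bytes: K' = 4d 00 00 00 00.
XOR each byte with 0x5c: 4d⊕5c=11, 00⊕5c=5c, 00⊕5c=5c, 00⊕5c=5c, 00⊕5c=5c.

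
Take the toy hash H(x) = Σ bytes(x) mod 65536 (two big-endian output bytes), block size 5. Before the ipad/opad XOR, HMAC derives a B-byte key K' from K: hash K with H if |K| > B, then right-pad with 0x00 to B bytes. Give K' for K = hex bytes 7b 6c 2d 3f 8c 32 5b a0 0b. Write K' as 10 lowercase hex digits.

0317000000

|K| = 9 > B = 5, so first hash the key.
H(K): sum = 123+108+45+63+140+50+91+160+11 = 791 → 03 17.
Zero-pad H(K) = 03 17 to 5 bytes: K' = 03 17 00 00 00.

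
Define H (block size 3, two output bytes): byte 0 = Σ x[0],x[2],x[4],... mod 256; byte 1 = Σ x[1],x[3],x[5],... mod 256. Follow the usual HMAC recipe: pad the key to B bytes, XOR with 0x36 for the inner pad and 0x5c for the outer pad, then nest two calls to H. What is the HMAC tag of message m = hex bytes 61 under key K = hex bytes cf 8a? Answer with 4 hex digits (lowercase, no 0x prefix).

Key hex bytes cf 8a is 2 bytes ≤ B = 3; zero-pad to 3 bytes: K' = cf 8a 00.
K' ⊕ ipad = f9 bc 36.  K' ⊕ opad = 93 d6 5c.
Inner input = (K'⊕ipad) ∥ m = f9 bc 36 ∥ 61.
Inner hash: even-index sum = 303 mod 256 = 47; odd-index sum = 285 mod 256 = 29 → 2f 1d.
Outer input = (K'⊕opad) ∥ inner = 93 d6 5c ∥ 2f 1d.
Outer hash (tag): even-index sum = 268 mod 256 = 12; odd-index sum = 261 mod 256 = 5 → 0c 05.

0c05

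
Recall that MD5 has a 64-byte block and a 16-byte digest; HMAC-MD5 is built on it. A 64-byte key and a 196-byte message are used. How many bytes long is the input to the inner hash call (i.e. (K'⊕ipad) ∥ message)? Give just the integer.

260

Key is 64 ≤ 64 bytes, zero-padded: |K'| = 64.
Inner input = (K'⊕ipad) ∥ m → 64 + 196 = 260 bytes.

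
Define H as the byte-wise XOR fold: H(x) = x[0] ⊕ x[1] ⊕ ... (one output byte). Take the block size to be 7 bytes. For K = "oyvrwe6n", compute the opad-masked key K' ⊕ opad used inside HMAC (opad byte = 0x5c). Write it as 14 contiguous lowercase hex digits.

045c5c5c5c5c5c

Key "oyvrwe6n" = 6f 79 76 72 77 65 36 6e is 8 bytes > B = 7, so hash it first: H(key) = 58, then zero-pad to 7 bytes: K' = 58 00 00 00 00 00 00.
XOR each byte with 0x5c: 58⊕5c=04, 00⊕5c=5c, 00⊕5c=5c, 00⊕5c=5c, 00⊕5c=5c, 00⊕5c=5c, 00⊕5c=5c.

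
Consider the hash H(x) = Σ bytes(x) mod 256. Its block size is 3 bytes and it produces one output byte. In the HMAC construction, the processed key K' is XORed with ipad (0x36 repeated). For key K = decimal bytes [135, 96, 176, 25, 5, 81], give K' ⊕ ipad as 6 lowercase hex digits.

303636

Key decimal bytes [135, 96, 176, 25, 5, 81] = 87 60 b0 19 05 51 is 6 bytes > B = 3, so hash it first: H(key) = 06, then zero-pad to 3 bytes: K' = 06 00 00.
XOR each byte with 0x36: 06⊕36=30, 00⊕36=36, 00⊕36=36.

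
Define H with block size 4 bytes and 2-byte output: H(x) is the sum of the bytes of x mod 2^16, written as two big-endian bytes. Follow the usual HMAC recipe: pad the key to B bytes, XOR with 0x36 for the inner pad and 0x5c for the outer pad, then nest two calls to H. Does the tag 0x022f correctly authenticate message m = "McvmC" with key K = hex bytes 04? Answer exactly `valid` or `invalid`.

invalid

Key hex bytes 04 is 1 byte ≤ B = 4; zero-pad to 4 bytes: K' = 04 00 00 00.
K' ⊕ ipad = 32 36 36 36; K' ⊕ opad = 58 5c 5c 5c.
Inner hash: sum = 50+54+54+54+77+99+118+109+67 = 682 → 02 aa.
Outer hash (recomputed tag): sum = 88+92+92+92+2+170 = 536 → 02 18.
Recomputed tag = 0218; claimed = 022f → mismatch.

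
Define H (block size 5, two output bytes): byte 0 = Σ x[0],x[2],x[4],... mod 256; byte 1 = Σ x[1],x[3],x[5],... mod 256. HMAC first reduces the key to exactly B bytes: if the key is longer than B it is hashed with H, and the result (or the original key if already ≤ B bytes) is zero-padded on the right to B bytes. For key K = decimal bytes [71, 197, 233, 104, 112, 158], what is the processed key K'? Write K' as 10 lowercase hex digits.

a0cb000000

|K| = 6 > B = 5, so first hash the key.
H(K): even-index sum = 416 mod 256 = 160; odd-index sum = 459 mod 256 = 203 → a0 cb.
Zero-pad H(K) = a0 cb to 5 bytes: K' = a0 cb 00 00 00.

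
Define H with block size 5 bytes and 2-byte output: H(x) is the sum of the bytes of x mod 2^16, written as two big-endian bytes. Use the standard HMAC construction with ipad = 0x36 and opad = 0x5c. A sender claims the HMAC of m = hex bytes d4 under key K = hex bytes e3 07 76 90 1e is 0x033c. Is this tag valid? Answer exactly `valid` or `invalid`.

Key hex bytes e3 07 76 90 1e is exactly B = 5 bytes: K' = e3 07 76 90 1e.
K' ⊕ ipad = d5 31 40 a6 28; K' ⊕ opad = bf 5b 2a cc 42.
Inner hash: sum = 213+49+64+166+40+212 = 744 → 02 e8.
Outer hash (recomputed tag): sum = 191+91+42+204+66+2+232 = 828 → 03 3c.
Recomputed tag = 033c; claimed = 033c → match.

valid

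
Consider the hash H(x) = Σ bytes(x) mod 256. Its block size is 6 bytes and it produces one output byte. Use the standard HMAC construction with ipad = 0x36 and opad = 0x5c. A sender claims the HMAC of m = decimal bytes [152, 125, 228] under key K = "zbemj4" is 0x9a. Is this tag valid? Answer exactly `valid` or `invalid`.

Key "zbemj4" = 7a 62 65 6d 6a 34 is exactly B = 6 bytes: K' = 7a 62 65 6d 6a 34.
K' ⊕ ipad = 4c 54 53 5b 5c 02; K' ⊕ opad = 26 3e 39 31 36 68.
Inner hash: sum = 76+84+83+91+92+2+152+125+228 = 933; mod 256 = 165 → a5.
Outer hash (recomputed tag): sum = 38+62+57+49+54+104+165 = 529; mod 256 = 17 → 11.
Recomputed tag = 11; claimed = 9a → mismatch.

invalid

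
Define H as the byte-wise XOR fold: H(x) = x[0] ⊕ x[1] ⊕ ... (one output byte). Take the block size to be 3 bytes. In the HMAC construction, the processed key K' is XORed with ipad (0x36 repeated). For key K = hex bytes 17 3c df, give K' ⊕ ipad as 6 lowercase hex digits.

Key hex bytes 17 3c df is exactly B = 3 bytes: K' = 17 3c df.
XOR each byte with 0x36: 17⊕36=21, 3c⊕36=0a, df⊕36=e9.

210ae9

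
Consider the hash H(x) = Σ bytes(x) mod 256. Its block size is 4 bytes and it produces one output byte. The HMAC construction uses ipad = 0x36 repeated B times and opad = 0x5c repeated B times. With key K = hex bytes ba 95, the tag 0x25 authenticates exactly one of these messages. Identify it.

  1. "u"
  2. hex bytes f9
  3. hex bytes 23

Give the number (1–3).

3

Key hex bytes ba 95 is 2 bytes ≤ B = 4; zero-pad to 4 bytes: K' = ba 95 00 00.
K' ⊕ ipad = 8c a3 36 36; K' ⊕ opad = e6 c9 5c 5c.
m1: inner = H(8c a3 36 36 75) = 10; tag = H(e6 c9 5c 5c 10) = 77
m2: inner = H(8c a3 36 36 f9) = 94; tag = H(e6 c9 5c 5c 94) = fb
m3: inner = H(8c a3 36 36 23) = be; tag = H(e6 c9 5c 5c be) = 25 ← matches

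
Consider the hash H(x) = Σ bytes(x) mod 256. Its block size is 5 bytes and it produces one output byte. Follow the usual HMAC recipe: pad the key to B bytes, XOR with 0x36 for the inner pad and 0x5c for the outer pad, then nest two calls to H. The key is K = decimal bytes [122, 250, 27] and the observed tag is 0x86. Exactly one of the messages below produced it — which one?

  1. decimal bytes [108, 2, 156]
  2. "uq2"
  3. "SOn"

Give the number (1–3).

1

Key decimal bytes [122, 250, 27] = 7a fa 1b is 3 bytes ≤ B = 5; zero-pad to 5 bytes: K' = 7a fa 1b 00 00.
K' ⊕ ipad = 4c cc 2d 36 36; K' ⊕ opad = 26 a6 47 5c 5c.
m1: inner = H(4c cc 2d 36 36 6c 02 9c) = bb; tag = H(26 a6 47 5c 5c bb) = 86 ← matches
m2: inner = H(4c cc 2d 36 36 75 71 32) = c9; tag = H(26 a6 47 5c 5c c9) = 94
m3: inner = H(4c cc 2d 36 36 53 4f 6e) = c1; tag = H(26 a6 47 5c 5c c1) = 8c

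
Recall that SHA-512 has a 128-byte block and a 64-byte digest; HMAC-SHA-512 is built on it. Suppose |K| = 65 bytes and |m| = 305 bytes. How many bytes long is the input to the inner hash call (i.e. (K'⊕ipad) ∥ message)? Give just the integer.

Key is 65 ≤ 128 bytes, zero-padded: |K'| = 128.
Inner input = (K'⊕ipad) ∥ m → 128 + 305 = 433 bytes.

433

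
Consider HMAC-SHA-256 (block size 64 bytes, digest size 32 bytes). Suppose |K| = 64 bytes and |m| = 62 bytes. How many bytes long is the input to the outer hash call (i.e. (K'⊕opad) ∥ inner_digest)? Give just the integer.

Key is 64 ≤ 64 bytes, zero-padded: |K'| = 64.
Outer input = (K'⊕opad) ∥ H(inner) → 64 + 32 = 96 bytes.

96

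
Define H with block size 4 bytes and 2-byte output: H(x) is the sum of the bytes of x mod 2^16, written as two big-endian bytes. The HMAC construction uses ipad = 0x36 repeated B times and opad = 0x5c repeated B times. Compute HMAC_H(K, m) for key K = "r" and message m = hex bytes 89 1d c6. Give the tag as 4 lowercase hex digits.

Key "r" = 72 is 1 byte ≤ B = 4; zero-pad to 4 bytes: K' = 72 00 00 00.
K' ⊕ ipad = 44 36 36 36.  K' ⊕ opad = 2e 5c 5c 5c.
Inner input = (K'⊕ipad) ∥ m = 44 36 36 36 ∥ 89 1d c6.
Inner hash: sum = 68+54+54+54+137+29+198 = 594 → 02 52.
Outer input = (K'⊕opad) ∥ inner = 2e 5c 5c 5c ∥ 02 52.
Outer hash (tag): sum = 46+92+92+92+2+82 = 406 → 01 96.

0196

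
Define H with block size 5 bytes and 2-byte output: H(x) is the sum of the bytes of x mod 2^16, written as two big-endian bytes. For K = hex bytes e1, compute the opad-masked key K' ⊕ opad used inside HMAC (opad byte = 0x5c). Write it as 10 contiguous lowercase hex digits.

Key hex bytes e1 is 1 byte ≤ B = 5; zero-pad to 5 bytes: K' = e1 00 00 00 00.
XOR each byte with 0x5c: e1⊕5c=bd, 00⊕5c=5c, 00⊕5c=5c, 00⊕5c=5c, 00⊕5c=5c.

bd5c5c5c5c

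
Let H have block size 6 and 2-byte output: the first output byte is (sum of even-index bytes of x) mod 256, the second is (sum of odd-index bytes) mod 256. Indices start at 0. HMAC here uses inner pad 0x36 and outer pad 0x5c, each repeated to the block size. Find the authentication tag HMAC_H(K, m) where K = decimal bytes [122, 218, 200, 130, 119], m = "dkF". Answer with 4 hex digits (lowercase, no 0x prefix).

1a01

Key decimal bytes [122, 218, 200, 130, 119] = 7a da c8 82 77 is 5 bytes ≤ B = 6; zero-pad to 6 bytes: K' = 7a da c8 82 77 00.
K' ⊕ ipad = 4c ec fe b4 41 36.  K' ⊕ opad = 26 86 94 de 2b 5c.
Inner input = (K'⊕ipad) ∥ m = 4c ec fe b4 41 36 ∥ 64 6b 46.
Inner hash: even-index sum = 565 mod 256 = 53; odd-index sum = 577 mod 256 = 65 → 35 41.
Outer input = (K'⊕opad) ∥ inner = 26 86 94 de 2b 5c ∥ 35 41.
Outer hash (tag): even-index sum = 282 mod 256 = 26; odd-index sum = 513 mod 256 = 1 → 1a 01.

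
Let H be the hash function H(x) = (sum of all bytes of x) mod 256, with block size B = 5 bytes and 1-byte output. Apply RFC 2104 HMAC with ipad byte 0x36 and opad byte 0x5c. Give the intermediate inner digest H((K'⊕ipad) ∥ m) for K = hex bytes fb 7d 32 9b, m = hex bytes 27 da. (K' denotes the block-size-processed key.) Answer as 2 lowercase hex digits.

00

Key hex bytes fb 7d 32 9b is 4 bytes ≤ B = 5; zero-pad to 5 bytes: K' = fb 7d 32 9b 00.
K' ⊕ ipad = cd 4b 04 ad 36.
Inner input = cd 4b 04 ad 36 ∥ 27 da.
Inner hash: sum = 205+75+4+173+54+39+218 = 768; mod 256 = 0 → 00.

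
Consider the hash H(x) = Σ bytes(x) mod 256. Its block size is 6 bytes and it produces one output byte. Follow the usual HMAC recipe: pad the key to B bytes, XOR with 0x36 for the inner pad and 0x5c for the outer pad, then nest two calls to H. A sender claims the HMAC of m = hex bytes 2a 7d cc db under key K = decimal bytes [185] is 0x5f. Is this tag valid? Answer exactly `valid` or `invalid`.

invalid

Key decimal bytes [185] = b9 is 1 byte ≤ B = 6; zero-pad to 6 bytes: K' = b9 00 00 00 00 00.
K' ⊕ ipad = 8f 36 36 36 36 36; K' ⊕ opad = e5 5c 5c 5c 5c 5c.
Inner hash: sum = 143+54+54+54+54+54+42+125+204+219 = 1003; mod 256 = 235 → eb.
Outer hash (recomputed tag): sum = 229+92+92+92+92+92+235 = 924; mod 256 = 156 → 9c.
Recomputed tag = 9c; claimed = 5f → mismatch.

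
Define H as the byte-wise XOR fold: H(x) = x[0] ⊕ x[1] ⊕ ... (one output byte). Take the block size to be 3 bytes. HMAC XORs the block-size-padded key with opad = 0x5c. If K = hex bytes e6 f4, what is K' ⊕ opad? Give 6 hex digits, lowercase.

baa85c

Key hex bytes e6 f4 is 2 bytes ≤ B = 3; zero-pad to 3 bytes: K' = e6 f4 00.
XOR each byte with 0x5c: e6⊕5c=ba, f4⊕5c=a8, 00⊕5c=5c.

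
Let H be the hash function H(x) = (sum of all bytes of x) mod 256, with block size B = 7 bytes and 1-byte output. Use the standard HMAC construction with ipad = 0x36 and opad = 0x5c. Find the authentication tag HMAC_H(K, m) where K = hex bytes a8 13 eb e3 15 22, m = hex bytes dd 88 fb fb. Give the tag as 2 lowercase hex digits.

Key hex bytes a8 13 eb e3 15 22 is 6 bytes ≤ B = 7; zero-pad to 7 bytes: K' = a8 13 eb e3 15 22 00.
K' ⊕ ipad = 9e 25 dd d5 23 14 36.  K' ⊕ opad = f4 4f b7 bf 49 7e 5c.
Inner input = (K'⊕ipad) ∥ m = 9e 25 dd d5 23 14 36 ∥ dd 88 fb fb.
Inner hash: sum = 158+37+221+213+35+20+54+221+136+251+251 = 1597; mod 256 = 61 → 3d.
Outer input = (K'⊕opad) ∥ inner = f4 4f b7 bf 49 7e 5c ∥ 3d.
Outer hash (tag): sum = 244+79+183+191+73+126+92+61 = 1049; mod 256 = 25 → 19.

19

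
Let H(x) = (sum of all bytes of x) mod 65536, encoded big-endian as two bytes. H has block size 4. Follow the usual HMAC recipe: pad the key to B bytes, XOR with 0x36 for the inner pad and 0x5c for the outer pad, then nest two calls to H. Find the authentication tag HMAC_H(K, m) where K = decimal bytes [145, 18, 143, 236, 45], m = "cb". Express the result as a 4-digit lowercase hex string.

Key decimal bytes [145, 18, 143, 236, 45] = 91 12 8f ec 2d is 5 bytes > B = 4, so hash it first: H(key) = 02 4b, then zero-pad to 4 bytes: K' = 02 4b 00 00.
K' ⊕ ipad = 34 7d 36 36.  K' ⊕ opad = 5e 17 5c 5c.
Inner input = (K'⊕ipad) ∥ m = 34 7d 36 36 ∥ 63 62.
Inner hash: sum = 52+125+54+54+99+98 = 482 → 01 e2.
Outer input = (K'⊕opad) ∥ inner = 5e 17 5c 5c ∥ 01 e2.
Outer hash (tag): sum = 94+23+92+92+1+226 = 528 → 02 10.

0210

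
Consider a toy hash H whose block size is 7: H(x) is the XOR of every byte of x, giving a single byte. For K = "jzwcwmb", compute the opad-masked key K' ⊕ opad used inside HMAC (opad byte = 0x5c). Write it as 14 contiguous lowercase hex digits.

Key "jzwcwmb" = 6a 7a 77 63 77 6d 62 is exactly B = 7 bytes: K' = 6a 7a 77 63 77 6d 62.
XOR each byte with 0x5c: 6a⊕5c=36, 7a⊕5c=26, 77⊕5c=2b, 63⊕5c=3f, 77⊕5c=2b, 6d⊕5c=31, 62⊕5c=3e.

36262b3f2b313e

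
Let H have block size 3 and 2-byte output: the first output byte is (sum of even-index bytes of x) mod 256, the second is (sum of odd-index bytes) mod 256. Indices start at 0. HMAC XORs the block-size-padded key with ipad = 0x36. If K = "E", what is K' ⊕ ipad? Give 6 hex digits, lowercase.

Key "E" = 45 is 1 byte ≤ B = 3; zero-pad to 3 bytes: K' = 45 00 00.
XOR each byte with 0x36: 45⊕36=73, 00⊕36=36, 00⊕36=36.

733636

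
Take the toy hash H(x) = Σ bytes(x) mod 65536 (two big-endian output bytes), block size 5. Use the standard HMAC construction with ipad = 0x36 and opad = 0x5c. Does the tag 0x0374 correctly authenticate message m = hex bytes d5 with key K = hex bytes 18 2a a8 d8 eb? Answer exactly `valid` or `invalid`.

valid

Key hex bytes 18 2a a8 d8 eb is exactly B = 5 bytes: K' = 18 2a a8 d8 eb.
K' ⊕ ipad = 2e 1c 9e ee dd; K' ⊕ opad = 44 76 f4 84 b7.
Inner hash: sum = 46+28+158+238+221+213 = 904 → 03 88.
Outer hash (recomputed tag): sum = 68+118+244+132+183+3+136 = 884 → 03 74.
Recomputed tag = 0374; claimed = 0374 → match.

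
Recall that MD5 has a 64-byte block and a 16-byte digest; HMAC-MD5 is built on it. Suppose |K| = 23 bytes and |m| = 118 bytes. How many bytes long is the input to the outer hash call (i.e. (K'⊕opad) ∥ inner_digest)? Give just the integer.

80

Key is 23 ≤ 64 bytes, zero-padded: |K'| = 64.
Outer input = (K'⊕opad) ∥ H(inner) → 64 + 16 = 80 bytes.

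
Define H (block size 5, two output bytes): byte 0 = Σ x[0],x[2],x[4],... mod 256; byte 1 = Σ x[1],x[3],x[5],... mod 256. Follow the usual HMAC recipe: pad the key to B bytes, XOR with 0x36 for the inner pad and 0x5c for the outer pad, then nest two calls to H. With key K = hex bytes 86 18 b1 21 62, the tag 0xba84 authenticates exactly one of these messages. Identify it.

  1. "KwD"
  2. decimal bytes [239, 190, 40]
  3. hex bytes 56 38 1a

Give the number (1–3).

3

Key hex bytes 86 18 b1 21 62 is exactly B = 5 bytes: K' = 86 18 b1 21 62.
K' ⊕ ipad = b0 2e 87 17 54; K' ⊕ opad = da 44 ed 7d 3e.
m1: inner = H(b0 2e 87 17 54 4b 77 44) = 02 d4; tag = H(da 44 ed 7d 3e 02 d4) = d9c3
m2: inner = H(b0 2e 87 17 54 ef be 28) = 49 5c; tag = H(da 44 ed 7d 3e 49 5c) = 610a
m3: inner = H(b0 2e 87 17 54 56 38 1a) = c3 b5; tag = H(da 44 ed 7d 3e c3 b5) = ba84 ← matches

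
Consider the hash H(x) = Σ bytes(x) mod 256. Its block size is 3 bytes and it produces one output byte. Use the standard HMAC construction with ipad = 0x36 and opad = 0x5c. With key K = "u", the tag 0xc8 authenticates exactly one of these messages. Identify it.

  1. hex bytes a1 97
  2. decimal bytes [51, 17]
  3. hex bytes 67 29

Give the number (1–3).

1

Key "u" = 75 is 1 byte ≤ B = 3; zero-pad to 3 bytes: K' = 75 00 00.
K' ⊕ ipad = 43 36 36; K' ⊕ opad = 29 5c 5c.
m1: inner = H(43 36 36 a1 97) = e7; tag = H(29 5c 5c e7) = c8 ← matches
m2: inner = H(43 36 36 33 11) = f3; tag = H(29 5c 5c f3) = d4
m3: inner = H(43 36 36 67 29) = 3f; tag = H(29 5c 5c 3f) = 20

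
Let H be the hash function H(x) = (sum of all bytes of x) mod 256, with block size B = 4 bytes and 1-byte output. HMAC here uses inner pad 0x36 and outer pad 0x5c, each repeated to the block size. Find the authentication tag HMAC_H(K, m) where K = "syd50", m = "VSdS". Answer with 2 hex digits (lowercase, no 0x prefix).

82

Key "syd50" = 73 79 64 35 30 is 5 bytes > B = 4, so hash it first: H(key) = b5, then zero-pad to 4 bytes: K' = b5 00 00 00.
K' ⊕ ipad = 83 36 36 36.  K' ⊕ opad = e9 5c 5c 5c.
Inner input = (K'⊕ipad) ∥ m = 83 36 36 36 ∥ 56 53 64 53.
Inner hash: sum = 131+54+54+54+86+83+100+83 = 645; mod 256 = 133 → 85.
Outer input = (K'⊕opad) ∥ inner = e9 5c 5c 5c ∥ 85.
Outer hash (tag): sum = 233+92+92+92+133 = 642; mod 256 = 130 → 82.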